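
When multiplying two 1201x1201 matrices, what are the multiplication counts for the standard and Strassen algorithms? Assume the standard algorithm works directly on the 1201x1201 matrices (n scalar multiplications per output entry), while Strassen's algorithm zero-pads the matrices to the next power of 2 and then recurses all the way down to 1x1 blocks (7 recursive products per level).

Matrix multiplication for 1201x1201 matrices:

Strassen's algorithm requires power-of-2 dimensions. Pad 1201x1201 to 2048x2048 (next power of 2).

Standard algorithm: 1201^3 = 1732323601 multiplications
Strassen's algorithm: 7^(log2(2048)) = 7^11 = 1977326743 multiplications
Difference: 1732323601 - 1977326743 = -245003142 (Strassen uses MORE here due to padding overhead — for small or just-over-power-of-2 n, padding can outweigh the per-level savings)

Standard: 1732323601 multiplications (1201^3). Strassen: 1977326743 multiplications (7^11, after padding to 2048x2048). Strassen reduces 8 recursive multiplications to 7 at each level.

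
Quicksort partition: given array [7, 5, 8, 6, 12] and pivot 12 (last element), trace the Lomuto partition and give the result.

Lomuto partition with pivot = 12:

Initial array: [7, 5, 8, 6, 12]

arr[0]=7 <= 12: swap with position 0, array becomes [7, 5, 8, 6, 12]
arr[1]=5 <= 12: swap with position 1, array becomes [7, 5, 8, 6, 12]
arr[2]=8 <= 12: swap with position 2, array becomes [7, 5, 8, 6, 12]
arr[3]=6 <= 12: swap with position 3, array becomes [7, 5, 8, 6, 12]

Place pivot at position 4: [7, 5, 8, 6, 12]
Pivot position: 4

After partitioning with pivot 12, the array becomes [7, 5, 8, 6, 12]. The pivot is placed at index 4. All elements to the left of the pivot are <= 12, and all elements to the right are > 12.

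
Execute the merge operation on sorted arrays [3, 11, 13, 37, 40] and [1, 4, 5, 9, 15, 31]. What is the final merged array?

Merging process:

Compare 3 vs 1: take 1 from right. Merged: [1]
Compare 3 vs 4: take 3 from left. Merged: [1, 3]
Compare 11 vs 4: take 4 from right. Merged: [1, 3, 4]
Compare 11 vs 5: take 5 from right. Merged: [1, 3, 4, 5]
Compare 11 vs 9: take 9 from right. Merged: [1, 3, 4, 5, 9]
Compare 11 vs 15: take 11 from left. Merged: [1, 3, 4, 5, 9, 11]
Compare 13 vs 15: take 13 from left. Merged: [1, 3, 4, 5, 9, 11, 13]
Compare 37 vs 15: take 15 from right. Merged: [1, 3, 4, 5, 9, 11, 13, 15]
Compare 37 vs 31: take 31 from right. Merged: [1, 3, 4, 5, 9, 11, 13, 15, 31]
Append remaining from left: [37, 40]. Merged: [1, 3, 4, 5, 9, 11, 13, 15, 31, 37, 40]

Final merged array: [1, 3, 4, 5, 9, 11, 13, 15, 31, 37, 40]
Total comparisons: 9

The merged array is [1, 3, 4, 5, 9, 11, 13, 15, 31, 37, 40], requiring 9 comparisons. The merge step runs in O(n) time where n is the total number of elements.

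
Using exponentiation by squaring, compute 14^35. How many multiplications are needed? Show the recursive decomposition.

Computing 14^35 by squaring (build up from 14^1; each line after the first costs one multiplication):

14^1 = 14
14^2 = (14^1)^2 = 14^2 = 196
14^4 = (14^2)^2 = 196^2 = 38416
14^8 = (14^4)^2 = 38416^2 = 1475789056
14^16 = (14^8)^2 = 1475789056^2 = 2177953337809371136
14^17 = 14 * 14^16 = 14 * 2177953337809371136 = 30491346729331195904
14^34 = (14^17)^2 = 30491346729331195904^2 = 929722225368296217729286886758826377216
14^35 = 14 * 14^34 = 14 * 929722225368296217729286886758826377216 = 13016111155156147048210016414623569281024

Result: 13016111155156147048210016414623569281024
Multiplications needed: 7 (7 lines after 14^1)

14^35 = 13016111155156147048210016414623569281024. Using exponentiation by squaring, this requires 7 multiplications. The key idea: if the exponent is even, square the half-power; if odd, multiply by the base once.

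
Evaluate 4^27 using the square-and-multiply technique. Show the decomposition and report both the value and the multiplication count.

Computing 4^27 by squaring (build up from 4^1; each line after the first costs one multiplication):

4^1 = 4
4^2 = (4^1)^2 = 4^2 = 16
4^3 = 4 * 4^2 = 4 * 16 = 64
4^6 = (4^3)^2 = 64^2 = 4096
4^12 = (4^6)^2 = 4096^2 = 16777216
4^13 = 4 * 4^12 = 4 * 16777216 = 67108864
4^26 = (4^13)^2 = 67108864^2 = 4503599627370496
4^27 = 4 * 4^26 = 4 * 4503599627370496 = 18014398509481984

Result: 18014398509481984
Multiplications needed: 7 (7 lines after 4^1)

4^27 = 18014398509481984. Using exponentiation by squaring, this requires 7 multiplications. The key idea: if the exponent is even, square the half-power; if odd, multiply by the base once.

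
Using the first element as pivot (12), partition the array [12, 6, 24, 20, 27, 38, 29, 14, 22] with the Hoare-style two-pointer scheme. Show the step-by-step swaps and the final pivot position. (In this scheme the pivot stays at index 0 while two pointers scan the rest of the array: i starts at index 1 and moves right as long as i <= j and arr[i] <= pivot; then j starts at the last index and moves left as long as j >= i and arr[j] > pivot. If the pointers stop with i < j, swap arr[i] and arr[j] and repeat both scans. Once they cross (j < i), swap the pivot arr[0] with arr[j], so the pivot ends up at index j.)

Hoare-style two-pointer partition with pivot = 12:

Initial array: [12, 6, 24, 20, 27, 38, 29, 14, 22]

Pointers start at i = 1, j = 8.
i ends at 2, j ends at 1: the pointers have crossed (j < i), so scanning stops.

Swap pivot arr[0] with arr[1] to place pivot at position 1: [6, 12, 24, 20, 27, 38, 29, 14, 22]
Pivot position: 1

After partitioning with pivot 12, the array becomes [6, 12, 24, 20, 27, 38, 29, 14, 22]. The pivot is placed at index 1. All elements to the left of the pivot are <= 12, and all elements to the right are > 12.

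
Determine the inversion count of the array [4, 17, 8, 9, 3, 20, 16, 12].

Finding inversions in [4, 17, 8, 9, 3, 20, 16, 12]:

(0, 4): arr[0]=4 > arr[4]=3
(1, 2): arr[1]=17 > arr[2]=8
(1, 3): arr[1]=17 > arr[3]=9
(1, 4): arr[1]=17 > arr[4]=3
(1, 6): arr[1]=17 > arr[6]=16
(1, 7): arr[1]=17 > arr[7]=12
(2, 4): arr[2]=8 > arr[4]=3
(3, 4): arr[3]=9 > arr[4]=3
(5, 6): arr[5]=20 > arr[6]=16
(5, 7): arr[5]=20 > arr[7]=12
(6, 7): arr[6]=16 > arr[7]=12

Total inversions: 11

The array has 11 inversion(s): (0,4), (1,2), (1,3), (1,4), (1,6), (1,7), (2,4), (3,4), (5,6), (5,7), (6,7). Each pair (i,j) satisfies i < j and arr[i] > arr[j].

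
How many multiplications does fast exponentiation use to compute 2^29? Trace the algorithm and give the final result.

Computing 2^29 by squaring (build up from 2^1; each line after the first costs one multiplication):

2^1 = 2
2^2 = (2^1)^2 = 2^2 = 4
2^3 = 2 * 2^2 = 2 * 4 = 8
2^6 = (2^3)^2 = 8^2 = 64
2^7 = 2 * 2^6 = 2 * 64 = 128
2^14 = (2^7)^2 = 128^2 = 16384
2^28 = (2^14)^2 = 16384^2 = 268435456
2^29 = 2 * 2^28 = 2 * 268435456 = 536870912

Result: 536870912
Multiplications needed: 7 (7 lines after 2^1)

2^29 = 536870912. Using exponentiation by squaring, this requires 7 multiplications. The key idea: if the exponent is even, square the half-power; if odd, multiply by the base once.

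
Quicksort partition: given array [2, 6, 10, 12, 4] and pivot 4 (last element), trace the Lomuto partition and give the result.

Lomuto partition with pivot = 4:

Initial array: [2, 6, 10, 12, 4]

arr[0]=2 <= 4: swap with position 0, array becomes [2, 6, 10, 12, 4]
arr[1]=6 > 4: no swap
arr[2]=10 > 4: no swap
arr[3]=12 > 4: no swap

Place pivot at position 1: [2, 4, 10, 12, 6]
Pivot position: 1

After partitioning with pivot 4, the array becomes [2, 4, 10, 12, 6]. The pivot is placed at index 1. All elements to the left of the pivot are <= 4, and all elements to the right are > 4.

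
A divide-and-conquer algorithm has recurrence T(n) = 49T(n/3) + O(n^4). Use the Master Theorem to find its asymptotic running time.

Master Theorem for T(n) = 49T(n/3) + O(n^4):

a = 49, b = 3, c = 4
log_b(a) = log_3(49) = 3.5425

Case 3: c = 4 > log_3(49) = 3.5425
T(n) = O(n^4) = O(n^4)

For T(n) = 49T(n/3) + O(n^4): log_3(49) = 3.5425. This is Case 3 of the Master Theorem (c > log_b(a), work dominated by root), giving O(n^4).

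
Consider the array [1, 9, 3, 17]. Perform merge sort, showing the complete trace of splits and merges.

Merge sort trace:

Split: [1, 9, 3, 17] -> [1, 9] and [3, 17]
  Split: [1, 9] -> [1] and [9]
  Merge: [1] + [9] -> [1, 9]
  Split: [3, 17] -> [3] and [17]
  Merge: [3] + [17] -> [3, 17]
Merge: [1, 9] + [3, 17] -> [1, 3, 9, 17]

Final sorted array: [1, 3, 9, 17]

The merge sort proceeds by recursively splitting the array and merging sorted halves.
After all merges, the sorted array is [1, 3, 9, 17].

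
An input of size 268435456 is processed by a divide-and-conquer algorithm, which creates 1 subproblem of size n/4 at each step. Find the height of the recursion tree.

For divide and conquer with division factor 4:

Problem sizes at each level:
Level 0: 268435456
Level 1: 67108864
Level 2: 16777216
Level 3: 4194304
Level 4: 1048576
Level 5: 262144
Level 6: 65536
Level 7: 16384
Level 8: 4096
Level 9: 1024
Level 10: 256
Level 11: 64
Level 12: 16
Level 13: 4
Level 14: 1

The root is level 0 and the size-1 base case is level 14 (the tree spans levels 0 through 14, i.e. 15 levels counting the root), so the depth is the number of divisions: log_4(268435456) = 14

The recursion tree depth is log_4(268435456) = 14. At each level, the problem size is divided by 4, so it takes 14 divisions to reduce to a base case of size 1. The algorithm makes 1 recursive call at each level.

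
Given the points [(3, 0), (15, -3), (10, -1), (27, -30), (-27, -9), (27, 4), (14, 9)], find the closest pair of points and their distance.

Computing all pairwise distances among 7 points:

d((3, 0), (15, -3)) = 12.3693
d((3, 0), (10, -1)) = 7.0711
d((3, 0), (27, -30)) = 38.4187
d((3, 0), (-27, -9)) = 31.3209
d((3, 0), (27, 4)) = 24.3311
d((3, 0), (14, 9)) = 14.2127
d((15, -3), (10, -1)) = 5.3852 <-- minimum
d((15, -3), (27, -30)) = 29.5466
d((15, -3), (-27, -9)) = 42.4264
d((15, -3), (27, 4)) = 13.8924
d((15, -3), (14, 9)) = 12.0416
d((10, -1), (27, -30)) = 33.6155
d((10, -1), (-27, -9)) = 37.855
d((10, -1), (27, 4)) = 17.72
d((10, -1), (14, 9)) = 10.7703
d((27, -30), (-27, -9)) = 57.9396
d((27, -30), (27, 4)) = 34.0
d((27, -30), (14, 9)) = 41.1096
d((-27, -9), (27, 4)) = 55.5428
d((-27, -9), (14, 9)) = 44.7772
d((27, 4), (14, 9)) = 13.9284

Closest pair: (15, -3) and (10, -1) with distance 5.3852

The closest pair is (15, -3) and (10, -1) with Euclidean distance 5.3852. For 7 points, brute-force pairwise comparison is shown above. For large n, the divide-and-conquer algorithm (sort by x, recurse on halves, check the dividing strip) achieves O(n log n).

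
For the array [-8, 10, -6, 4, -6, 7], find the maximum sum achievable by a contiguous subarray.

Using Kadane's algorithm on [-8, 10, -6, 4, -6, 7]:

Scanning through the array:
Position 1 (value 10): max_ending_here = 10, max_so_far = 10
Position 2 (value -6): max_ending_here = 4, max_so_far = 10
Position 3 (value 4): max_ending_here = 8, max_so_far = 10
Position 4 (value -6): max_ending_here = 2, max_so_far = 10
Position 5 (value 7): max_ending_here = 9, max_so_far = 10

Maximum subarray: [10]
Maximum sum: 10

The maximum subarray is [10] with sum 10. This subarray runs from index 1 to index 1.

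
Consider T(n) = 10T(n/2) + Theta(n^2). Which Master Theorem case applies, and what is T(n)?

Master Theorem for T(n) = 10T(n/2) + O(n^2):

a = 10, b = 2, c = 2
log_b(a) = log_2(10) = 3.3219

Case 1: c = 2 < log_2(10) = 3.3219
T(n) = O(n^(log_2 10))

For T(n) = 10T(n/2) + O(n^2): log_2(10) = 3.3219. This is Case 1 of the Master Theorem (c < log_b(a), work dominated by leaves), giving O(n^(log_2 10)).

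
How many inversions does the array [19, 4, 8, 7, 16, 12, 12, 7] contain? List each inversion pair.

Finding inversions in [19, 4, 8, 7, 16, 12, 12, 7]:

(0, 1): arr[0]=19 > arr[1]=4
(0, 2): arr[0]=19 > arr[2]=8
(0, 3): arr[0]=19 > arr[3]=7
(0, 4): arr[0]=19 > arr[4]=16
(0, 5): arr[0]=19 > arr[5]=12
(0, 6): arr[0]=19 > arr[6]=12
(0, 7): arr[0]=19 > arr[7]=7
(2, 3): arr[2]=8 > arr[3]=7
(2, 7): arr[2]=8 > arr[7]=7
(4, 5): arr[4]=16 > arr[5]=12
(4, 6): arr[4]=16 > arr[6]=12
(4, 7): arr[4]=16 > arr[7]=7
(5, 7): arr[5]=12 > arr[7]=7
(6, 7): arr[6]=12 > arr[7]=7

Total inversions: 14

The array has 14 inversion(s): (0,1), (0,2), (0,3), (0,4), (0,5), (0,6), (0,7), (2,3), (2,7), (4,5), (4,6), (4,7), (5,7), (6,7). Each pair (i,j) satisfies i < j and arr[i] > arr[j].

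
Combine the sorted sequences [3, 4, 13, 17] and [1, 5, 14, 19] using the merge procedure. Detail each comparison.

Merging process:

Compare 3 vs 1: take 1 from right. Merged: [1]
Compare 3 vs 5: take 3 from left. Merged: [1, 3]
Compare 4 vs 5: take 4 from left. Merged: [1, 3, 4]
Compare 13 vs 5: take 5 from right. Merged: [1, 3, 4, 5]
Compare 13 vs 14: take 13 from left. Merged: [1, 3, 4, 5, 13]
Compare 17 vs 14: take 14 from right. Merged: [1, 3, 4, 5, 13, 14]
Compare 17 vs 19: take 17 from left. Merged: [1, 3, 4, 5, 13, 14, 17]
Append remaining from right: [19]. Merged: [1, 3, 4, 5, 13, 14, 17, 19]

Final merged array: [1, 3, 4, 5, 13, 14, 17, 19]
Total comparisons: 7

The merged array is [1, 3, 4, 5, 13, 14, 17, 19], requiring 7 comparisons. The merge step runs in O(n) time where n is the total number of elements.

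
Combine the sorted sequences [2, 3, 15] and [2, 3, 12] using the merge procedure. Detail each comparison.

Merging process:

Compare 2 vs 2: take 2 from left. Merged: [2]
Compare 3 vs 2: take 2 from right. Merged: [2, 2]
Compare 3 vs 3: take 3 from left. Merged: [2, 2, 3]
Compare 15 vs 3: take 3 from right. Merged: [2, 2, 3, 3]
Compare 15 vs 12: take 12 from right. Merged: [2, 2, 3, 3, 12]
Append remaining from left: [15]. Merged: [2, 2, 3, 3, 12, 15]

Final merged array: [2, 2, 3, 3, 12, 15]
Total comparisons: 5

The merged array is [2, 2, 3, 3, 12, 15], requiring 5 comparisons. The merge step runs in O(n) time where n is the total number of elements.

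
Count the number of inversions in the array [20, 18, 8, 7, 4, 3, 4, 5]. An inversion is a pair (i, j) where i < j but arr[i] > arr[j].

Finding inversions in [20, 18, 8, 7, 4, 3, 4, 5]:

(0, 1): arr[0]=20 > arr[1]=18
(0, 2): arr[0]=20 > arr[2]=8
(0, 3): arr[0]=20 > arr[3]=7
(0, 4): arr[0]=20 > arr[4]=4
(0, 5): arr[0]=20 > arr[5]=3
(0, 6): arr[0]=20 > arr[6]=4
(0, 7): arr[0]=20 > arr[7]=5
(1, 2): arr[1]=18 > arr[2]=8
(1, 3): arr[1]=18 > arr[3]=7
(1, 4): arr[1]=18 > arr[4]=4
(1, 5): arr[1]=18 > arr[5]=3
(1, 6): arr[1]=18 > arr[6]=4
(1, 7): arr[1]=18 > arr[7]=5
(2, 3): arr[2]=8 > arr[3]=7
(2, 4): arr[2]=8 > arr[4]=4
(2, 5): arr[2]=8 > arr[5]=3
(2, 6): arr[2]=8 > arr[6]=4
(2, 7): arr[2]=8 > arr[7]=5
(3, 4): arr[3]=7 > arr[4]=4
(3, 5): arr[3]=7 > arr[5]=3
(3, 6): arr[3]=7 > arr[6]=4
(3, 7): arr[3]=7 > arr[7]=5
(4, 5): arr[4]=4 > arr[5]=3

Total inversions: 23

The array has 23 inversion(s): (0,1), (0,2), (0,3), (0,4), (0,5), (0,6), (0,7), (1,2), (1,3), (1,4), (1,5), (1,6), (1,7), (2,3), (2,4), (2,5), (2,6), (2,7), (3,4), (3,5), (3,6), (3,7), (4,5). Each pair (i,j) satisfies i < j and arr[i] > arr[j].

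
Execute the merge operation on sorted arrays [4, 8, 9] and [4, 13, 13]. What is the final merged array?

Merging process:

Compare 4 vs 4: take 4 from left. Merged: [4]
Compare 8 vs 4: take 4 from right. Merged: [4, 4]
Compare 8 vs 13: take 8 from left. Merged: [4, 4, 8]
Compare 9 vs 13: take 9 from left. Merged: [4, 4, 8, 9]
Append remaining from right: [13, 13]. Merged: [4, 4, 8, 9, 13, 13]

Final merged array: [4, 4, 8, 9, 13, 13]
Total comparisons: 4

The merged array is [4, 4, 8, 9, 13, 13], requiring 4 comparisons. The merge step runs in O(n) time where n is the total number of elements.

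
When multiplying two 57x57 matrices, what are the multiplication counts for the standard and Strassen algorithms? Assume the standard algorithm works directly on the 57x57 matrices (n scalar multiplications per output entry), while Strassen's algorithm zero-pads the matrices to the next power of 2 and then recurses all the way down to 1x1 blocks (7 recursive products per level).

Matrix multiplication for 57x57 matrices:

Strassen's algorithm requires power-of-2 dimensions. Pad 57x57 to 64x64 (next power of 2).

Standard algorithm: 57^3 = 185193 multiplications
Strassen's algorithm: 7^(log2(64)) = 7^6 = 117649 multiplications
Savings: 185193 - 117649 = 67544 multiplications

Standard: 185193 multiplications (57^3). Strassen: 117649 multiplications (7^6, after padding to 64x64). Strassen reduces 8 recursive multiplications to 7 at each level.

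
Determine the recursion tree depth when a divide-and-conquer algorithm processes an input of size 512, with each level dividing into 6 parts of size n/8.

For divide and conquer with division factor 8:

Problem sizes at each level:
Level 0: 512
Level 1: 64
Level 2: 8
Level 3: 1

The root is level 0 and the size-1 base case is level 3 (the tree spans levels 0 through 3, i.e. 4 levels counting the root), so the depth is the number of divisions: log_8(512) = 3

The recursion tree depth is log_8(512) = 3. At each level, the problem size is divided by 8, so it takes 3 divisions to reduce to a base case of size 1. The algorithm makes 6 recursive calls at each level.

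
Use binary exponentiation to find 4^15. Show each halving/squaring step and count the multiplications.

Computing 4^15 by squaring (build up from 4^1; each line after the first costs one multiplication):

4^1 = 4
4^2 = (4^1)^2 = 4^2 = 16
4^3 = 4 * 4^2 = 4 * 16 = 64
4^6 = (4^3)^2 = 64^2 = 4096
4^7 = 4 * 4^6 = 4 * 4096 = 16384
4^14 = (4^7)^2 = 16384^2 = 268435456
4^15 = 4 * 4^14 = 4 * 268435456 = 1073741824

Result: 1073741824
Multiplications needed: 6 (6 lines after 4^1)

4^15 = 1073741824. Using exponentiation by squaring, this requires 6 multiplications. The key idea: if the exponent is even, square the half-power; if odd, multiply by the base once.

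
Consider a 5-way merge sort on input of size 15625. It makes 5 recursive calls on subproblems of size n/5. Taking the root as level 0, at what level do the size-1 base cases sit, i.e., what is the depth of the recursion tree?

For divide and conquer with division factor 5:

Problem sizes at each level:
Level 0: 15625
Level 1: 3125
Level 2: 625
Level 3: 125
Level 4: 25
Level 5: 5
Level 6: 1

The root is level 0 and the size-1 base case is level 6 (the tree spans levels 0 through 6, i.e. 7 levels counting the root), so the depth is the number of divisions: log_5(15625) = 6

The recursion tree depth is log_5(15625) = 6. At each level, the problem size is divided by 5, so it takes 6 divisions to reduce to a base case of size 1. The algorithm makes 5 recursive calls at each level.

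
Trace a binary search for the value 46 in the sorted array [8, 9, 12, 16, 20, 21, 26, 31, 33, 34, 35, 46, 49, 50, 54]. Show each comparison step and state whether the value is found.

Binary search for 46 in [8, 9, 12, 16, 20, 21, 26, 31, 33, 34, 35, 46, 49, 50, 54]:

lo=0, hi=14, mid=7, arr[mid]=31 -> 31 < 46, search right half
lo=8, hi=14, mid=11, arr[mid]=46 -> Found target at index 11!

Binary search finds 46 at index 11 after 2 comparisons. The search repeatedly halves the search space by comparing with the middle element.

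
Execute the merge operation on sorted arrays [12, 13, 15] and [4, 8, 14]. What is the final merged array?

Merging process:

Compare 12 vs 4: take 4 from right. Merged: [4]
Compare 12 vs 8: take 8 from right. Merged: [4, 8]
Compare 12 vs 14: take 12 from left. Merged: [4, 8, 12]
Compare 13 vs 14: take 13 from left. Merged: [4, 8, 12, 13]
Compare 15 vs 14: take 14 from right. Merged: [4, 8, 12, 13, 14]
Append remaining from left: [15]. Merged: [4, 8, 12, 13, 14, 15]

Final merged array: [4, 8, 12, 13, 14, 15]
Total comparisons: 5

The merged array is [4, 8, 12, 13, 14, 15], requiring 5 comparisons. The merge step runs in O(n) time where n is the total number of elements.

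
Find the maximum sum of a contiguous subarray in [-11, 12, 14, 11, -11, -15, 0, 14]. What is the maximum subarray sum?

Using Kadane's algorithm on [-11, 12, 14, 11, -11, -15, 0, 14]:

Scanning through the array:
Position 1 (value 12): max_ending_here = 12, max_so_far = 12
Position 2 (value 14): max_ending_here = 26, max_so_far = 26
Position 3 (value 11): max_ending_here = 37, max_so_far = 37
Position 4 (value -11): max_ending_here = 26, max_so_far = 37
Position 5 (value -15): max_ending_here = 11, max_so_far = 37
Position 6 (value 0): max_ending_here = 11, max_so_far = 37
Position 7 (value 14): max_ending_here = 25, max_so_far = 37

Maximum subarray: [12, 14, 11]
Maximum sum: 37

The maximum subarray is [12, 14, 11] with sum 37. This subarray runs from index 1 to index 3.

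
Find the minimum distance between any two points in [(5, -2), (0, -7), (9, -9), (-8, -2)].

Computing all pairwise distances among 4 points:

d((5, -2), (0, -7)) = 7.0711 <-- minimum
d((5, -2), (9, -9)) = 8.0623
d((5, -2), (-8, -2)) = 13.0
d((0, -7), (9, -9)) = 9.2195
d((0, -7), (-8, -2)) = 9.434
d((9, -9), (-8, -2)) = 18.3848

Closest pair: (5, -2) and (0, -7) with distance 7.0711

The closest pair is (5, -2) and (0, -7) with Euclidean distance 7.0711. For 4 points, brute-force pairwise comparison is shown above. For large n, the divide-and-conquer algorithm (sort by x, recurse on halves, check the dividing strip) achieves O(n log n).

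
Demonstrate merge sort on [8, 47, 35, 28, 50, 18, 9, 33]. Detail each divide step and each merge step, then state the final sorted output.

Merge sort trace:

Split: [8, 47, 35, 28, 50, 18, 9, 33] -> [8, 47, 35, 28] and [50, 18, 9, 33]
  Split: [8, 47, 35, 28] -> [8, 47] and [35, 28]
    Split: [8, 47] -> [8] and [47]
    Merge: [8] + [47] -> [8, 47]
    Split: [35, 28] -> [35] and [28]
    Merge: [35] + [28] -> [28, 35]
  Merge: [8, 47] + [28, 35] -> [8, 28, 35, 47]
  Split: [50, 18, 9, 33] -> [50, 18] and [9, 33]
    Split: [50, 18] -> [50] and [18]
    Merge: [50] + [18] -> [18, 50]
    Split: [9, 33] -> [9] and [33]
    Merge: [9] + [33] -> [9, 33]
  Merge: [18, 50] + [9, 33] -> [9, 18, 33, 50]
Merge: [8, 28, 35, 47] + [9, 18, 33, 50] -> [8, 9, 18, 28, 33, 35, 47, 50]

Final sorted array: [8, 9, 18, 28, 33, 35, 47, 50]

The merge sort proceeds by recursively splitting the array and merging sorted halves.
After all merges, the sorted array is [8, 9, 18, 28, 33, 35, 47, 50].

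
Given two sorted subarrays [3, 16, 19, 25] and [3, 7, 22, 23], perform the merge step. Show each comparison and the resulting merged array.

Merging process:

Compare 3 vs 3: take 3 from left. Merged: [3]
Compare 16 vs 3: take 3 from right. Merged: [3, 3]
Compare 16 vs 7: take 7 from right. Merged: [3, 3, 7]
Compare 16 vs 22: take 16 from left. Merged: [3, 3, 7, 16]
Compare 19 vs 22: take 19 from left. Merged: [3, 3, 7, 16, 19]
Compare 25 vs 22: take 22 from right. Merged: [3, 3, 7, 16, 19, 22]
Compare 25 vs 23: take 23 from right. Merged: [3, 3, 7, 16, 19, 22, 23]
Append remaining from left: [25]. Merged: [3, 3, 7, 16, 19, 22, 23, 25]

Final merged array: [3, 3, 7, 16, 19, 22, 23, 25]
Total comparisons: 7

The merged array is [3, 3, 7, 16, 19, 22, 23, 25], requiring 7 comparisons. The merge step runs in O(n) time where n is the total number of elements.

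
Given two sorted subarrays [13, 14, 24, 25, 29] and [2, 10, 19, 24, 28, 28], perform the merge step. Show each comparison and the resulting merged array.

Merging process:

Compare 13 vs 2: take 2 from right. Merged: [2]
Compare 13 vs 10: take 10 from right. Merged: [2, 10]
Compare 13 vs 19: take 13 from left. Merged: [2, 10, 13]
Compare 14 vs 19: take 14 from left. Merged: [2, 10, 13, 14]
Compare 24 vs 19: take 19 from right. Merged: [2, 10, 13, 14, 19]
Compare 24 vs 24: take 24 from left. Merged: [2, 10, 13, 14, 19, 24]
Compare 25 vs 24: take 24 from right. Merged: [2, 10, 13, 14, 19, 24, 24]
Compare 25 vs 28: take 25 from left. Merged: [2, 10, 13, 14, 19, 24, 24, 25]
Compare 29 vs 28: take 28 from right. Merged: [2, 10, 13, 14, 19, 24, 24, 25, 28]
Compare 29 vs 28: take 28 from right. Merged: [2, 10, 13, 14, 19, 24, 24, 25, 28, 28]
Append remaining from left: [29]. Merged: [2, 10, 13, 14, 19, 24, 24, 25, 28, 28, 29]

Final merged array: [2, 10, 13, 14, 19, 24, 24, 25, 28, 28, 29]
Total comparisons: 10

The merged array is [2, 10, 13, 14, 19, 24, 24, 25, 28, 28, 29], requiring 10 comparisons. The merge step runs in O(n) time where n is the total number of elements.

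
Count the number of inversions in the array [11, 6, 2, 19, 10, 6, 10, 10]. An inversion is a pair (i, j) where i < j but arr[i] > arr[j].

Finding inversions in [11, 6, 2, 19, 10, 6, 10, 10]:

(0, 1): arr[0]=11 > arr[1]=6
(0, 2): arr[0]=11 > arr[2]=2
(0, 4): arr[0]=11 > arr[4]=10
(0, 5): arr[0]=11 > arr[5]=6
(0, 6): arr[0]=11 > arr[6]=10
(0, 7): arr[0]=11 > arr[7]=10
(1, 2): arr[1]=6 > arr[2]=2
(3, 4): arr[3]=19 > arr[4]=10
(3, 5): arr[3]=19 > arr[5]=6
(3, 6): arr[3]=19 > arr[6]=10
(3, 7): arr[3]=19 > arr[7]=10
(4, 5): arr[4]=10 > arr[5]=6

Total inversions: 12

The array has 12 inversion(s): (0,1), (0,2), (0,4), (0,5), (0,6), (0,7), (1,2), (3,4), (3,5), (3,6), (3,7), (4,5). Each pair (i,j) satisfies i < j and arr[i] > arr[j].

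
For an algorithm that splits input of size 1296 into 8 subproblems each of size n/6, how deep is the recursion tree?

For divide and conquer with division factor 6:

Problem sizes at each level:
Level 0: 1296
Level 1: 216
Level 2: 36
Level 3: 6
Level 4: 1

The root is level 0 and the size-1 base case is level 4 (the tree spans levels 0 through 4, i.e. 5 levels counting the root), so the depth is the number of divisions: log_6(1296) = 4

The recursion tree depth is log_6(1296) = 4. At each level, the problem size is divided by 6, so it takes 4 divisions to reduce to a base case of size 1. The algorithm makes 8 recursive calls at each level.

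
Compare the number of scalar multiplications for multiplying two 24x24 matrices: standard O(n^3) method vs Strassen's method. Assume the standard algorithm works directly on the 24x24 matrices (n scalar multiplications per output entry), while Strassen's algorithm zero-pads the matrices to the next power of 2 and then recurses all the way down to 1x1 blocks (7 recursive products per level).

Matrix multiplication for 24x24 matrices:

Strassen's algorithm requires power-of-2 dimensions. Pad 24x24 to 32x32 (next power of 2).

Standard algorithm: 24^3 = 13824 multiplications
Strassen's algorithm: 7^(log2(32)) = 7^5 = 16807 multiplications
Difference: 13824 - 16807 = -2983 (Strassen uses MORE here due to padding overhead — for small or just-over-power-of-2 n, padding can outweigh the per-level savings)

Standard: 13824 multiplications (24^3). Strassen: 16807 multiplications (7^5, after padding to 32x32). Strassen reduces 8 recursive multiplications to 7 at each level.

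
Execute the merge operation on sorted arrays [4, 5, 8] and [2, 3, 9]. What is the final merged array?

Merging process:

Compare 4 vs 2: take 2 from right. Merged: [2]
Compare 4 vs 3: take 3 from right. Merged: [2, 3]
Compare 4 vs 9: take 4 from left. Merged: [2, 3, 4]
Compare 5 vs 9: take 5 from left. Merged: [2, 3, 4, 5]
Compare 8 vs 9: take 8 from left. Merged: [2, 3, 4, 5, 8]
Append remaining from right: [9]. Merged: [2, 3, 4, 5, 8, 9]

Final merged array: [2, 3, 4, 5, 8, 9]
Total comparisons: 5

The merged array is [2, 3, 4, 5, 8, 9], requiring 5 comparisons. The merge step runs in O(n) time where n is the total number of elements.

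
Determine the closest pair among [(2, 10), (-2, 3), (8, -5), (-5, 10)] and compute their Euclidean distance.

Computing all pairwise distances among 4 points:

d((2, 10), (-2, 3)) = 8.0623
d((2, 10), (8, -5)) = 16.1555
d((2, 10), (-5, 10)) = 7.0 <-- minimum
d((-2, 3), (8, -5)) = 12.8062
d((-2, 3), (-5, 10)) = 7.6158
d((8, -5), (-5, 10)) = 19.8494

Closest pair: (2, 10) and (-5, 10) with distance 7.0

The closest pair is (2, 10) and (-5, 10) with Euclidean distance 7.0. For 4 points, brute-force pairwise comparison is shown above. For large n, the divide-and-conquer algorithm (sort by x, recurse on halves, check the dividing strip) achieves O(n log n).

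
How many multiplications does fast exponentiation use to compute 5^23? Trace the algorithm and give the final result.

Computing 5^23 by squaring (build up from 5^1; each line after the first costs one multiplication):

5^1 = 5
5^2 = (5^1)^2 = 5^2 = 25
5^4 = (5^2)^2 = 25^2 = 625
5^5 = 5 * 5^4 = 5 * 625 = 3125
5^10 = (5^5)^2 = 3125^2 = 9765625
5^11 = 5 * 5^10 = 5 * 9765625 = 48828125
5^22 = (5^11)^2 = 48828125^2 = 2384185791015625
5^23 = 5 * 5^22 = 5 * 2384185791015625 = 11920928955078125

Result: 11920928955078125
Multiplications needed: 7 (7 lines after 5^1)

5^23 = 11920928955078125. Using exponentiation by squaring, this requires 7 multiplications. The key idea: if the exponent is even, square the half-power; if odd, multiply by the base once.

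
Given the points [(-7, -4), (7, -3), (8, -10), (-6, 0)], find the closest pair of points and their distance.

Computing all pairwise distances among 4 points:

d((-7, -4), (7, -3)) = 14.0357
d((-7, -4), (8, -10)) = 16.1555
d((-7, -4), (-6, 0)) = 4.1231 <-- minimum
d((7, -3), (8, -10)) = 7.0711
d((7, -3), (-6, 0)) = 13.3417
d((8, -10), (-6, 0)) = 17.2047

Closest pair: (-7, -4) and (-6, 0) with distance 4.1231

The closest pair is (-7, -4) and (-6, 0) with Euclidean distance 4.1231. For 4 points, brute-force pairwise comparison is shown above. For large n, the divide-and-conquer algorithm (sort by x, recurse on halves, check the dividing strip) achieves O(n log n).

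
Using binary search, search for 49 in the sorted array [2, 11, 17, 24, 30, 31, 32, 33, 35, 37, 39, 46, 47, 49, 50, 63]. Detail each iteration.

Binary search for 49 in [2, 11, 17, 24, 30, 31, 32, 33, 35, 37, 39, 46, 47, 49, 50, 63]:

lo=0, hi=15, mid=7, arr[mid]=33 -> 33 < 49, search right half
lo=8, hi=15, mid=11, arr[mid]=46 -> 46 < 49, search right half
lo=12, hi=15, mid=13, arr[mid]=49 -> Found target at index 13!

Binary search finds 49 at index 13 after 3 comparisons. The search repeatedly halves the search space by comparing with the middle element.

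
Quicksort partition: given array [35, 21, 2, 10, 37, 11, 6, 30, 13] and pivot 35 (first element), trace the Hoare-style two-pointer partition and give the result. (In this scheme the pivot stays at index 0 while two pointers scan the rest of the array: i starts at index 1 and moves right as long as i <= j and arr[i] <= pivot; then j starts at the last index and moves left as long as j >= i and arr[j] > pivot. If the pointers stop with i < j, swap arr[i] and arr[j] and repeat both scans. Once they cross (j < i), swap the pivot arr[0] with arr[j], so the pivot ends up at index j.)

Hoare-style two-pointer partition with pivot = 35:

Initial array: [35, 21, 2, 10, 37, 11, 6, 30, 13]

Pointers start at i = 1, j = 8.
i stops at index 4 (arr[4]=37 > 35), j stops at index 8 (arr[8]=13 <= 35): swap arr[4] and arr[8], array becomes [35, 21, 2, 10, 13, 11, 6, 30, 37]
i ends at 8, j ends at 7: the pointers have crossed (j < i), so scanning stops.

Swap pivot arr[0] with arr[7] to place pivot at position 7: [30, 21, 2, 10, 13, 11, 6, 35, 37]
Pivot position: 7

After partitioning with pivot 35, the array becomes [30, 21, 2, 10, 13, 11, 6, 35, 37]. The pivot is placed at index 7. All elements to the left of the pivot are <= 35, and all elements to the right are > 35.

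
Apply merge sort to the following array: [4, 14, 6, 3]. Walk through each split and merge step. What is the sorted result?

Merge sort trace:

Split: [4, 14, 6, 3] -> [4, 14] and [6, 3]
  Split: [4, 14] -> [4] and [14]
  Merge: [4] + [14] -> [4, 14]
  Split: [6, 3] -> [6] and [3]
  Merge: [6] + [3] -> [3, 6]
Merge: [4, 14] + [3, 6] -> [3, 4, 6, 14]

Final sorted array: [3, 4, 6, 14]

The merge sort proceeds by recursively splitting the array and merging sorted halves.
After all merges, the sorted array is [3, 4, 6, 14].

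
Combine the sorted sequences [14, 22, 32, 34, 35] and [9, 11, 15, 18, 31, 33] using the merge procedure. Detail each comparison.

Merging process:

Compare 14 vs 9: take 9 from right. Merged: [9]
Compare 14 vs 11: take 11 from right. Merged: [9, 11]
Compare 14 vs 15: take 14 from left. Merged: [9, 11, 14]
Compare 22 vs 15: take 15 from right. Merged: [9, 11, 14, 15]
Compare 22 vs 18: take 18 from right. Merged: [9, 11, 14, 15, 18]
Compare 22 vs 31: take 22 from left. Merged: [9, 11, 14, 15, 18, 22]
Compare 32 vs 31: take 31 from right. Merged: [9, 11, 14, 15, 18, 22, 31]
Compare 32 vs 33: take 32 from left. Merged: [9, 11, 14, 15, 18, 22, 31, 32]
Compare 34 vs 33: take 33 from right. Merged: [9, 11, 14, 15, 18, 22, 31, 32, 33]
Append remaining from left: [34, 35]. Merged: [9, 11, 14, 15, 18, 22, 31, 32, 33, 34, 35]

Final merged array: [9, 11, 14, 15, 18, 22, 31, 32, 33, 34, 35]
Total comparisons: 9

The merged array is [9, 11, 14, 15, 18, 22, 31, 32, 33, 34, 35], requiring 9 comparisons. The merge step runs in O(n) time where n is the total number of elements.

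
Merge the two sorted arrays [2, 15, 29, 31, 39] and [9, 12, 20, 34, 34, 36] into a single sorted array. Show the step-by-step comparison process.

Merging process:

Compare 2 vs 9: take 2 from left. Merged: [2]
Compare 15 vs 9: take 9 from right. Merged: [2, 9]
Compare 15 vs 12: take 12 from right. Merged: [2, 9, 12]
Compare 15 vs 20: take 15 from left. Merged: [2, 9, 12, 15]
Compare 29 vs 20: take 20 from right. Merged: [2, 9, 12, 15, 20]
Compare 29 vs 34: take 29 from left. Merged: [2, 9, 12, 15, 20, 29]
Compare 31 vs 34: take 31 from left. Merged: [2, 9, 12, 15, 20, 29, 31]
Compare 39 vs 34: take 34 from right. Merged: [2, 9, 12, 15, 20, 29, 31, 34]
Compare 39 vs 34: take 34 from right. Merged: [2, 9, 12, 15, 20, 29, 31, 34, 34]
Compare 39 vs 36: take 36 from right. Merged: [2, 9, 12, 15, 20, 29, 31, 34, 34, 36]
Append remaining from left: [39]. Merged: [2, 9, 12, 15, 20, 29, 31, 34, 34, 36, 39]

Final merged array: [2, 9, 12, 15, 20, 29, 31, 34, 34, 36, 39]
Total comparisons: 10

The merged array is [2, 9, 12, 15, 20, 29, 31, 34, 34, 36, 39], requiring 10 comparisons. The merge step runs in O(n) time where n is the total number of elements.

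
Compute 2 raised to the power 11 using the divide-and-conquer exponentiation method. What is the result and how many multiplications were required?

Computing 2^11 by squaring (build up from 2^1; each line after the first costs one multiplication):

2^1 = 2
2^2 = (2^1)^2 = 2^2 = 4
2^4 = (2^2)^2 = 4^2 = 16
2^5 = 2 * 2^4 = 2 * 16 = 32
2^10 = (2^5)^2 = 32^2 = 1024
2^11 = 2 * 2^10 = 2 * 1024 = 2048

Result: 2048
Multiplications needed: 5 (5 lines after 2^1)

2^11 = 2048. Using exponentiation by squaring, this requires 5 multiplications. The key idea: if the exponent is even, square the half-power; if odd, multiply by the base once.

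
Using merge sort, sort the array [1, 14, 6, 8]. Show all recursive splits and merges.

Merge sort trace:

Split: [1, 14, 6, 8] -> [1, 14] and [6, 8]
  Split: [1, 14] -> [1] and [14]
  Merge: [1] + [14] -> [1, 14]
  Split: [6, 8] -> [6] and [8]
  Merge: [6] + [8] -> [6, 8]
Merge: [1, 14] + [6, 8] -> [1, 6, 8, 14]

Final sorted array: [1, 6, 8, 14]

The merge sort proceeds by recursively splitting the array and merging sorted halves.
After all merges, the sorted array is [1, 6, 8, 14].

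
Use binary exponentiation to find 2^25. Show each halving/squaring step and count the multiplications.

Computing 2^25 by squaring (build up from 2^1; each line after the first costs one multiplication):

2^1 = 2
2^2 = (2^1)^2 = 2^2 = 4
2^3 = 2 * 2^2 = 2 * 4 = 8
2^6 = (2^3)^2 = 8^2 = 64
2^12 = (2^6)^2 = 64^2 = 4096
2^24 = (2^12)^2 = 4096^2 = 16777216
2^25 = 2 * 2^24 = 2 * 16777216 = 33554432

Result: 33554432
Multiplications needed: 6 (6 lines after 2^1)

2^25 = 33554432. Using exponentiation by squaring, this requires 6 multiplications. The key idea: if the exponent is even, square the half-power; if odd, multiply by the base once.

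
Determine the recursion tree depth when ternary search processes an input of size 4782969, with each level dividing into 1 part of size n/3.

For divide and conquer with division factor 3:

Problem sizes at each level:
Level 0: 4782969
Level 1: 1594323
Level 2: 531441
Level 3: 177147
Level 4: 59049
Level 5: 19683
Level 6: 6561
Level 7: 2187
Level 8: 729
Level 9: 243
Level 10: 81
Level 11: 27
Level 12: 9
Level 13: 3
Level 14: 1

The root is level 0 and the size-1 base case is level 14 (the tree spans levels 0 through 14, i.e. 15 levels counting the root), so the depth is the number of divisions: log_3(4782969) = 14

The recursion tree depth is log_3(4782969) = 14. At each level, the problem size is divided by 3, so it takes 14 divisions to reduce to a base case of size 1. The algorithm makes 1 recursive call at each level.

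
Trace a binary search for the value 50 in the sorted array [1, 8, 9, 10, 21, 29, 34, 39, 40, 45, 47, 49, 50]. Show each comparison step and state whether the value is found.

Binary search for 50 in [1, 8, 9, 10, 21, 29, 34, 39, 40, 45, 47, 49, 50]:

lo=0, hi=12, mid=6, arr[mid]=34 -> 34 < 50, search right half
lo=7, hi=12, mid=9, arr[mid]=45 -> 45 < 50, search right half
lo=10, hi=12, mid=11, arr[mid]=49 -> 49 < 50, search right half
lo=12, hi=12, mid=12, arr[mid]=50 -> Found target at index 12!

Binary search finds 50 at index 12 after 4 comparisons. The search repeatedly halves the search space by comparing with the middle element.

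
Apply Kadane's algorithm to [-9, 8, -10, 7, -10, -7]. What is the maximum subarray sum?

Using Kadane's algorithm on [-9, 8, -10, 7, -10, -7]:

Scanning through the array:
Position 1 (value 8): max_ending_here = 8, max_so_far = 8
Position 2 (value -10): max_ending_here = -2, max_so_far = 8
Position 3 (value 7): max_ending_here = 7, max_so_far = 8
Position 4 (value -10): max_ending_here = -3, max_so_far = 8
Position 5 (value -7): max_ending_here = -7, max_so_far = 8

Maximum subarray: [8]
Maximum sum: 8

The maximum subarray is [8] with sum 8. This subarray runs from index 1 to index 1.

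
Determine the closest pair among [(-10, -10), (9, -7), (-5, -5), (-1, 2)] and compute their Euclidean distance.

Computing all pairwise distances among 4 points:

d((-10, -10), (9, -7)) = 19.2354
d((-10, -10), (-5, -5)) = 7.0711 <-- minimum
d((-10, -10), (-1, 2)) = 15.0
d((9, -7), (-5, -5)) = 14.1421
d((9, -7), (-1, 2)) = 13.4536
d((-5, -5), (-1, 2)) = 8.0623

Closest pair: (-10, -10) and (-5, -5) with distance 7.0711

The closest pair is (-10, -10) and (-5, -5) with Euclidean distance 7.0711. For 4 points, brute-force pairwise comparison is shown above. For large n, the divide-and-conquer algorithm (sort by x, recurse on halves, check the dividing strip) achieves O(n log n).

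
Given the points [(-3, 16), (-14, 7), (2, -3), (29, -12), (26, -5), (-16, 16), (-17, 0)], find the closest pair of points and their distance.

Computing all pairwise distances among 7 points:

d((-3, 16), (-14, 7)) = 14.2127
d((-3, 16), (2, -3)) = 19.6469
d((-3, 16), (29, -12)) = 42.5206
d((-3, 16), (26, -5)) = 35.805
d((-3, 16), (-16, 16)) = 13.0
d((-3, 16), (-17, 0)) = 21.2603
d((-14, 7), (2, -3)) = 18.868
d((-14, 7), (29, -12)) = 47.0106
d((-14, 7), (26, -5)) = 41.7612
d((-14, 7), (-16, 16)) = 9.2195
d((-14, 7), (-17, 0)) = 7.6158 <-- minimum
d((2, -3), (29, -12)) = 28.4605
d((2, -3), (26, -5)) = 24.0832
d((2, -3), (-16, 16)) = 26.1725
d((2, -3), (-17, 0)) = 19.2354
d((29, -12), (26, -5)) = 7.6158 <-- minimum
d((29, -12), (-16, 16)) = 53.0
d((29, -12), (-17, 0)) = 47.5395
d((26, -5), (-16, 16)) = 46.9574
d((26, -5), (-17, 0)) = 43.2897
d((-16, 16), (-17, 0)) = 16.0312

Minimum distance: 7.6158 (tie among 2 pairs: (-14, 7) and (-17, 0); (29, -12) and (26, -5))

The minimum Euclidean distance is 7.6158. There is a tie: 2 pairs achieve this minimum — (-14, 7) and (-17, 0); (29, -12) and (26, -5). Any of these is a valid closest pair. For 7 points, brute-force pairwise comparison is shown above. For large n, the divide-and-conquer algorithm (sort by x, recurse on halves, check the dividing strip) achieves O(n log n).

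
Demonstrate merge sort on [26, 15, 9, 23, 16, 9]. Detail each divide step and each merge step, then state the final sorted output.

Merge sort trace:

Split: [26, 15, 9, 23, 16, 9] -> [26, 15, 9] and [23, 16, 9]
  Split: [26, 15, 9] -> [26] and [15, 9]
    Split: [15, 9] -> [15] and [9]
    Merge: [15] + [9] -> [9, 15]
  Merge: [26] + [9, 15] -> [9, 15, 26]
  Split: [23, 16, 9] -> [23] and [16, 9]
    Split: [16, 9] -> [16] and [9]
    Merge: [16] + [9] -> [9, 16]
  Merge: [23] + [9, 16] -> [9, 16, 23]
Merge: [9, 15, 26] + [9, 16, 23] -> [9, 9, 15, 16, 23, 26]

Final sorted array: [9, 9, 15, 16, 23, 26]

The merge sort proceeds by recursively splitting the array and merging sorted halves.
After all merges, the sorted array is [9, 9, 15, 16, 23, 26].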